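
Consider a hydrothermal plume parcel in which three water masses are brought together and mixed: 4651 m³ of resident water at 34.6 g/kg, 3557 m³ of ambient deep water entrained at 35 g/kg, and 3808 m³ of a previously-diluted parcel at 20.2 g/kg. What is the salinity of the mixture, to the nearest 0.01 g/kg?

30.15 g/kg

Conserving salt mass:
salt = 4,651×34.6 + 3,557×35 + 3,808×20.2 = 160,924.6 + 124,495 + 76,921.6 = 362,341.2
volume = 4,651 + 3,557 + 3,808 = 12,016 m³
S = 362,341.2 / 12,016 = 30.1549 g/kg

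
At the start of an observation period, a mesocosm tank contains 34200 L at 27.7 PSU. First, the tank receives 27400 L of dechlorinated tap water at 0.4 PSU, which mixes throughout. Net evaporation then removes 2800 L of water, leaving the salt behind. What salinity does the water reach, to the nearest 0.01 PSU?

After mixing: salt = 34,200×27.7 + 27,400×0.4 = 958,300; volume = 61,600 L
After evaporation: salt unchanged = 958,300; volume = 61,600 − 2,800 = 58,800 L
S = 958,300 / 58,800 = 16.2976 PSU

16.30 PSU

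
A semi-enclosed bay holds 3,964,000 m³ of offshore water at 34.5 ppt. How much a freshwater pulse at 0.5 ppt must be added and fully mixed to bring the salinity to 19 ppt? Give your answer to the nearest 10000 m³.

Salt balance: 3,964,000×34.5 + V×0.5 = (3,964,000+V)×19
136,758,000 + 0.5V = 75,316,000 + 19V
61,442,000 = 18.5V
V = 3,321,189.19 m³

3320000 m³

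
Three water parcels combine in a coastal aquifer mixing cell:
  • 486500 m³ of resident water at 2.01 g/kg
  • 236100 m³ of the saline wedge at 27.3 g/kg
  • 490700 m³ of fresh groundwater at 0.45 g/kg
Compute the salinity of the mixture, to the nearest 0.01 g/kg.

By conservation of dissolved salt,
salt = 486,500×2.01 + 236,100×27.3 + 490,700×0.45 = 977,865 + 6,445,530 + 220,815 = 7,644,210
volume = 486,500 + 236,100 + 490,700 = 1,213,300 m³
S = 7,644,210 / 1,213,300 = 6.3003 g/kg

6.30 g/kg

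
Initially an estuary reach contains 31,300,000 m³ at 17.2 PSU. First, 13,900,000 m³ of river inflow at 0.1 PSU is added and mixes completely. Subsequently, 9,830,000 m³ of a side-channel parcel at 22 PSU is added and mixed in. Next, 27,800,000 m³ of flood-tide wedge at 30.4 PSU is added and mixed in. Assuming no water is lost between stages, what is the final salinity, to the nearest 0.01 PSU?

19.33 PSU

Conserving salt mass:
Initial salt = 31,300,000×17.2 = 538,360,000
After stage 1: salt = 538,360,000 + 13,900,000×0.1 = 539,750,000; volume = 45,200,000 m³; S = 11.941 PSU
After stage 2: salt = 539,750,000 + 9,830,000×22 = 756,010,000; volume = 55,030,000 m³; S = 13.738 PSU
After stage 3: salt = 756,010,000 + 27,800,000×30.4 = 1,601,130,000; volume = 82,830,000 m³
S = 1,601,130,000 / 82,830,000 = 19.3303 PSU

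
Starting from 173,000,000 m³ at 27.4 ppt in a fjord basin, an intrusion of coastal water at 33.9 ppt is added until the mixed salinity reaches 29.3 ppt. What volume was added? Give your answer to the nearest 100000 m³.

71500000 m³

Salt balance: 173,000,000×27.4 + V×33.9 = (173,000,000+V)×29.3
4,740,200,000 + 33.9V = 5,068,900,000 + 29.3V
328,700,000 = 4.6V
V = 71,456,521.74 m³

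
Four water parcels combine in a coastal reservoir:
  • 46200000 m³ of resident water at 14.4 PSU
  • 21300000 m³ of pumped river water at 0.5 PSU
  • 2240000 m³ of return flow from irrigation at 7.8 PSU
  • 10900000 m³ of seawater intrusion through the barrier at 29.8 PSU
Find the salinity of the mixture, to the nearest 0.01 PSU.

12.63 PSU

By conservation of dissolved salt,
salt = 46,200,000×14.4 + 21,300,000×0.5 + 2,240,000×7.8 + 10,900,000×29.8 = 665,280,000 + 10,650,000 + 17,472,000 + 324,820,000 = 1,018,222,000
volume = 46,200,000 + 21,300,000 + 2,240,000 + 10,900,000 = 80,640,000 m³
S = 1,018,222,000 / 80,640,000 = 12.6268 PSU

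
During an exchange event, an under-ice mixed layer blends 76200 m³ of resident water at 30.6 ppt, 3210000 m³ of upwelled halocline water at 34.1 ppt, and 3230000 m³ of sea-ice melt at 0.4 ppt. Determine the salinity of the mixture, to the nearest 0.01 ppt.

17.35 ppt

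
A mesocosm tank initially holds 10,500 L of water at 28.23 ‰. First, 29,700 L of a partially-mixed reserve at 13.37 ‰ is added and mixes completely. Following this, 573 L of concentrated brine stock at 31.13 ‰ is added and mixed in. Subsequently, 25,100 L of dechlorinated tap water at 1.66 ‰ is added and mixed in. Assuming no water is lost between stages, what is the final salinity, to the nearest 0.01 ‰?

11.43 ‰

By conservation of dissolved salt,
Initial salt = 10,500×28.23 = 296,415
After stage 1: salt = 296,415 + 29,700×13.37 = 693,504; volume = 40,200 L; S = 17.251 ‰
After stage 2: salt = 693,504 + 573×31.13 = 711,341.49; volume = 40,773 L; S = 17.446 ‰
After stage 3: salt = 711,341.49 + 25,100×1.66 = 753,007.49; volume = 65,873 L
S = 753,007.49 / 65,873 = 11.4312 ‰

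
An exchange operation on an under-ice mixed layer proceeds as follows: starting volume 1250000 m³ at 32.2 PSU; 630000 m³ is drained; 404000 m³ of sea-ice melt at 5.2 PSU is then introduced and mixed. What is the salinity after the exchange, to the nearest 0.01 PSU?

Remaining after removal: 620,000 m³ at 32.2 PSU (salt = 19,964,000)
After addition: salt = 19,964,000 + 404,000×5.2 = 22,064,800; volume = 1,024,000 m³
S = 22,064,800 / 1,024,000 = 21.5477 PSU

21.55 PSU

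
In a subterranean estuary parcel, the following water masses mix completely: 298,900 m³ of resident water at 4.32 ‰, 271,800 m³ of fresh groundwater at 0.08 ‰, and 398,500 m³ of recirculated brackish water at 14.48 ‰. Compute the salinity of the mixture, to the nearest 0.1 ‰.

Total salt / total volume:
salt = 298,900×4.32 + 271,800×0.08 + 398,500×14.48 = 1,291,248 + 21,744 + 5,770,280 = 7,083,272
volume = 298,900 + 271,800 + 398,500 = 969,200 m³
S = 7,083,272 / 969,200 = 7.308 ‰

7.3 ‰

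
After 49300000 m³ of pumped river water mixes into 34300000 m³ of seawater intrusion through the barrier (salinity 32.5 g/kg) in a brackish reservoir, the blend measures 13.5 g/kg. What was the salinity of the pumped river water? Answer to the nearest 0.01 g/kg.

0.28 g/kg

Salt balance: 34,300,000×32.5 + 49,300,000×S = 83,600,000×13.5
1,114,750,000 + 49,300,000·S = 1,128,600,000
S = (1,128,600,000 − 1,114,750,000) / 49,300,000 = 0.2809 g/kg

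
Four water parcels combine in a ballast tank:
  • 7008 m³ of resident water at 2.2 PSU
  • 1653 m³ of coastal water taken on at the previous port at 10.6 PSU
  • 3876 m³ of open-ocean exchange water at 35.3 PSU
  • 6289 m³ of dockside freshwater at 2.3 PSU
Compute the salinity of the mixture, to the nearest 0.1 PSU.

9.8 PSU

Weighted by volume,
salt = 7,008×2.2 + 1,653×10.6 + 3,876×35.3 + 6,289×2.3 = 15,417.6 + 17,521.8 + 136,822.8 + 14,464.7 = 184,226.9
volume = 7,008 + 1,653 + 3,876 + 6,289 = 18,826 m³
S = 184,226.9 / 18,826 = 9.786 PSU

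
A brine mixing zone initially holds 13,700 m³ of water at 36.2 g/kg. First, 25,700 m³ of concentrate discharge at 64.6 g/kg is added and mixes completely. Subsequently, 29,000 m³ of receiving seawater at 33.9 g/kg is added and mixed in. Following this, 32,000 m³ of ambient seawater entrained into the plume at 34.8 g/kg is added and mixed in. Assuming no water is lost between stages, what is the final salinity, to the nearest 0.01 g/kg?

42.36 g/kg

Mass of salt is conserved:
Initial salt = 13,700×36.2 = 495,940
After stage 1: salt = 495,940 + 25,700×64.6 = 2,156,160; volume = 39,400 m³; S = 54.725 g/kg
After stage 2: salt = 2,156,160 + 29,000×33.9 = 3,139,260; volume = 68,400 m³; S = 45.896 g/kg
After stage 3: salt = 3,139,260 + 32,000×34.8 = 4,252,860; volume = 100,400 m³
S = 4,252,860 / 100,400 = 42.3592 g/kg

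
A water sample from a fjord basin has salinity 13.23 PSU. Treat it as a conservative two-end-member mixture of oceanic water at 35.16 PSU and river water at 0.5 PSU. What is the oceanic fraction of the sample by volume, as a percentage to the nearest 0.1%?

Let g be the oceanic fraction. Salt balance per unit volume:
g×35.16 + (1−g)×0.5 = 13.23
g = (13.23 − 0.5) / (35.16 − 0.5) = 12.73/34.66 = 0.3673

36.7%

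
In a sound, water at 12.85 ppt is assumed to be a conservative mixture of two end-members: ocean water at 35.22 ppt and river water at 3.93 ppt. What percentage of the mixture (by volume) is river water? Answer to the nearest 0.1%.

Let f be the freshwater fraction. Salt balance per unit volume:
f×3.93 + (1−f)×35.22 = 12.85
f = (35.22 − 12.85) / (35.22 − 3.93) = 22.37/31.29 = 0.7149

71.5%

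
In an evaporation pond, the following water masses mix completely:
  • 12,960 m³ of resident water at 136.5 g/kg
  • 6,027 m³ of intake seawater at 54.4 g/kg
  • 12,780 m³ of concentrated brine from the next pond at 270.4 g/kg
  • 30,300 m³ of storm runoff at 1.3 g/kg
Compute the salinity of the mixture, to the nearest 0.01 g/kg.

90.10 g/kg

Conserving salt mass:
salt = 12,960×136.5 + 6,027×54.4 + 12,780×270.4 + 30,300×1.3 = 1,769,040 + 327,868.8 + 3,455,712 + 39,390 = 5,592,010.8
volume = 12,960 + 6,027 + 12,780 + 30,300 = 62,067 m³
S = 5,592,010.8 / 62,067 = 90.0964 g/kg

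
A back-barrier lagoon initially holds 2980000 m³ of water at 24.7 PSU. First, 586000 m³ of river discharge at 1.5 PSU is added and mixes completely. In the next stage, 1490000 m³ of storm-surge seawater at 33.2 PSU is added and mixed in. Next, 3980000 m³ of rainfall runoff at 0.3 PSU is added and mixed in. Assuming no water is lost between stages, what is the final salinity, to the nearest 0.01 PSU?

By conservation of dissolved salt,
Initial salt = 2,980,000×24.7 = 73,606,000
After stage 1: salt = 73,606,000 + 586,000×1.5 = 74,485,000; volume = 3,566,000 m³; S = 20.888 PSU
After stage 2: salt = 74,485,000 + 1,490,000×33.2 = 123,953,000; volume = 5,056,000 m³; S = 24.516 PSU
After stage 3: salt = 123,953,000 + 3,980,000×0.3 = 125,147,000; volume = 9,036,000 m³
S = 125,147,000 / 9,036,000 = 13.8498 PSU

13.85 PSU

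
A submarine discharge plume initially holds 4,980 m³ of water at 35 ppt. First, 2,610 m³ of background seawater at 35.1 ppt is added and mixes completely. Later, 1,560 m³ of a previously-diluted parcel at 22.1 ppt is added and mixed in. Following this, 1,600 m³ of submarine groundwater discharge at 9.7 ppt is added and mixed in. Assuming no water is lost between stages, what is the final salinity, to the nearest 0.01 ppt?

By conservation of dissolved salt,
Initial salt = 4,980×35 = 174,300
After stage 1: salt = 174,300 + 2,610×35.1 = 265,911; volume = 7,590 m³; S = 35.034 ppt
After stage 2: salt = 265,911 + 1,560×22.1 = 300,387; volume = 9,150 m³; S = 32.829 ppt
After stage 3: salt = 300,387 + 1,600×9.7 = 315,907; volume = 10,750 m³
S = 315,907 / 10,750 = 29.3867 ppt

29.39 ppt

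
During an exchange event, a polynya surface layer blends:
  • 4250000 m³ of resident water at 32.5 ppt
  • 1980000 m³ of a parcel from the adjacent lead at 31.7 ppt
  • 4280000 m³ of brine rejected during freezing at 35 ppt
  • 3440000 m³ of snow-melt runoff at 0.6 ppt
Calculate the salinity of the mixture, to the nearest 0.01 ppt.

25.29 ppt

By conservation of dissolved salt,
salt = 4,250,000×32.5 + 1,980,000×31.7 + 4,280,000×35 + 3,440,000×0.6 = 138,125,000 + 62,766,000 + 149,800,000 + 2,064,000 = 352,755,000
volume = 4,250,000 + 1,980,000 + 4,280,000 + 3,440,000 = 13,950,000 m³
S = 352,755,000 / 13,950,000 = 25.2871 ppt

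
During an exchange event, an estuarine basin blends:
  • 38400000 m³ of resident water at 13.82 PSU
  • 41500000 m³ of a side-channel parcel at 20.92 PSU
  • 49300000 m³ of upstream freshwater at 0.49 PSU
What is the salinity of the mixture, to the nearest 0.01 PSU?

11.01 PSU

Conserving salt mass:
salt = 38,400,000×13.82 + 41,500,000×20.92 + 49,300,000×0.49 = 530,688,000 + 868,180,000 + 24,157,000 = 1,423,025,000
volume = 38,400,000 + 41,500,000 + 49,300,000 = 129,200,000 m³
S = 1,423,025,000 / 129,200,000 = 11.0141 PSU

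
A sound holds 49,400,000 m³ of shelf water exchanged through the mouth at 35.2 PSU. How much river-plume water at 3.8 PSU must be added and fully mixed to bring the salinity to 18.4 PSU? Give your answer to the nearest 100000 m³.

Salt balance: 49,400,000×35.2 + V×3.8 = (49,400,000+V)×18.4
1,738,880,000 + 3.8V = 908,960,000 + 18.4V
829,920,000 = 14.6V
V = 56,843,835.62 m³

56800000 m³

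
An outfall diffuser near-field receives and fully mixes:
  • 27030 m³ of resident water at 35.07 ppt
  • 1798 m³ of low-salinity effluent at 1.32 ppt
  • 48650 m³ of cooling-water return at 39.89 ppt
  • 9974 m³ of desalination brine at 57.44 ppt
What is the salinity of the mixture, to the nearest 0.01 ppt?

By conservation of dissolved salt,
salt = 27,030×35.07 + 1,798×1.32 + 48,650×39.89 + 9,974×57.44 = 947,942.1 + 2,373.36 + 1,940,648.5 + 572,906.56 = 3,463,870.52
volume = 27,030 + 1,798 + 48,650 + 9,974 = 87,452 m³
S = 3,463,870.52 / 87,452 = 39.6088 ppt

39.61 ppt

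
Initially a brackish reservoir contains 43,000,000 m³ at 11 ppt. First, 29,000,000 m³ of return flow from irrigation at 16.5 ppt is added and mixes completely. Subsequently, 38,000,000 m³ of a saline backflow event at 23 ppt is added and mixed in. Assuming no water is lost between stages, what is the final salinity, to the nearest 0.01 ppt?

16.60 ppt

Total salt / total volume:
Initial salt = 43,000,000×11 = 473,000,000
After stage 1: salt = 473,000,000 + 29,000,000×16.5 = 951,500,000; volume = 72,000,000 m³; S = 13.215 ppt
After stage 2: salt = 951,500,000 + 38,000,000×23 = 1,825,500,000; volume = 110,000,000 m³
S = 1,825,500,000 / 110,000,000 = 16.5955 ppt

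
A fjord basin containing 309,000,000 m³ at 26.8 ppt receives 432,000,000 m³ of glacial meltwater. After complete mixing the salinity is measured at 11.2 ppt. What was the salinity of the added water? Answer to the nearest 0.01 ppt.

0.04 ppt

Salt balance: 309,000,000×26.8 + 432,000,000×S = 741,000,000×11.2
8,281,200,000 + 432,000,000·S = 8,299,200,000
S = (8,299,200,000 − 8,281,200,000) / 432,000,000 = 0.0417 ppt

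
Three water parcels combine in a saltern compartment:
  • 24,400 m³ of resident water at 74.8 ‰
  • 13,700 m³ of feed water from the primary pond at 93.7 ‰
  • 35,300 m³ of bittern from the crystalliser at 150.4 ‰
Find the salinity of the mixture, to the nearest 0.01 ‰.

114.69 ‰

Salt balance:
salt = 24,400×74.8 + 13,700×93.7 + 35,300×150.4 = 1,825,120 + 1,283,690 + 5,309,120 = 8,417,930
volume = 24,400 + 13,700 + 35,300 = 73,400 m³
S = 8,417,930 / 73,400 = 114.6857 ‰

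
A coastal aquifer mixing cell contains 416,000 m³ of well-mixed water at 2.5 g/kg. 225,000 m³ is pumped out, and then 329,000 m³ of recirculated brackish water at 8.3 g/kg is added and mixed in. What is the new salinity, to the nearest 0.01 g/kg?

6.17 g/kg

Remaining after removal: 191,000 m³ at 2.5 g/kg (salt = 477,500)
After addition: salt = 477,500 + 329,000×8.3 = 3,208,200; volume = 520,000 m³
S = 3,208,200 / 520,000 = 6.1696 g/kg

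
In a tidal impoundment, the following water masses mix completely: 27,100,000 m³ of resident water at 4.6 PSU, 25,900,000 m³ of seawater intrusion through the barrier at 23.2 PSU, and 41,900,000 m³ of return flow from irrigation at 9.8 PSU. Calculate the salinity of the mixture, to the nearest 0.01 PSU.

By conservation of dissolved salt,
salt = 27,100,000×4.6 + 25,900,000×23.2 + 41,900,000×9.8 = 124,660,000 + 600,880,000 + 410,620,000 = 1,136,160,000
volume = 27,100,000 + 25,900,000 + 41,900,000 = 94,900,000 m³
S = 1,136,160,000 / 94,900,000 = 11.9722 PSU

11.97 PSU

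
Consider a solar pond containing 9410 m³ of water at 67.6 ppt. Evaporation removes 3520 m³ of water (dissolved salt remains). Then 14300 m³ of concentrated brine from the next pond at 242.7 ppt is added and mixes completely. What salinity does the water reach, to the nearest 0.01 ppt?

After evaporation: salt = 9,410×67.6 = 636,116; volume = 9,410 − 3,520 = 5,890 m³
After mixing: salt = 636,116 + 14,300×242.7 = 4,106,726; volume = 5,890 + 14,300 = 20,190 m³
S = 4,106,726 / 20,190 = 203.404 ppt

203.40 ppt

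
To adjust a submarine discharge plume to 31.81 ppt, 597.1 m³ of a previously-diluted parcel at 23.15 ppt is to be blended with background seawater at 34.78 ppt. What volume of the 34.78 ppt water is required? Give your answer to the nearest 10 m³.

Salt balance: 597.1×23.15 + V×34.78 = (597.1+V)×31.81
13,822.865 + 34.78V = 18,993.751 + 31.81V
5,170.886 = 2.97V
V = 1,741.04 m³

1740 m³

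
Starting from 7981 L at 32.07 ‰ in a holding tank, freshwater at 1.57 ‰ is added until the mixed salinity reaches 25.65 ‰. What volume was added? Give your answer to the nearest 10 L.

2130 L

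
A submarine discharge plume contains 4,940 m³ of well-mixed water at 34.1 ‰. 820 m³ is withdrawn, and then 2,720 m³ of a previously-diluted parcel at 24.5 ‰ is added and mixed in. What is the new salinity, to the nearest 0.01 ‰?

30.28 ‰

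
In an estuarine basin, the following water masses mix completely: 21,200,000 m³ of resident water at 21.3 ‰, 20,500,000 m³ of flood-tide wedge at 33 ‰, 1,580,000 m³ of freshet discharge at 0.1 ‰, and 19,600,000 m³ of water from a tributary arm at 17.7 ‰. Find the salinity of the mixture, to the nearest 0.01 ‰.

23.46 ‰

Mass of salt is conserved:
salt = 21,200,000×21.3 + 20,500,000×33 + 1,580,000×0.1 + 19,600,000×17.7 = 451,560,000 + 676,500,000 + 158,000 + 346,920,000 = 1,475,138,000
volume = 21,200,000 + 20,500,000 + 1,580,000 + 19,600,000 = 62,880,000 m³
S = 1,475,138,000 / 62,880,000 = 23.4596 ‰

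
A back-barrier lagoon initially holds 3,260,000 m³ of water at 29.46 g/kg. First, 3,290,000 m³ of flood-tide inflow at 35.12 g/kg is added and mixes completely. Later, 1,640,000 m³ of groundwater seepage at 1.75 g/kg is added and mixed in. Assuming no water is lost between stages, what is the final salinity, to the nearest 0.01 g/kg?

26.18 g/kg

Total salt / total volume:
Initial salt = 3,260,000×29.46 = 96,039,600
After stage 1: salt = 96,039,600 + 3,290,000×35.12 = 211,584,400; volume = 6,550,000 m³; S = 32.303 g/kg
After stage 2: salt = 211,584,400 + 1,640,000×1.75 = 214,454,400; volume = 8,190,000 m³
S = 214,454,400 / 8,190,000 = 26.1849 g/kg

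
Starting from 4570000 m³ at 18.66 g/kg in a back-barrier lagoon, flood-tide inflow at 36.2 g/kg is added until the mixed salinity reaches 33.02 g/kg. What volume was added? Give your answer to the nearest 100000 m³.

20600000 m³

Salt balance: 4,570,000×18.66 + V×36.2 = (4,570,000+V)×33.02
85,276,200 + 36.2V = 150,901,400 + 33.02V
65,625,200 = 3.18V
V = 20,636,855.35 m³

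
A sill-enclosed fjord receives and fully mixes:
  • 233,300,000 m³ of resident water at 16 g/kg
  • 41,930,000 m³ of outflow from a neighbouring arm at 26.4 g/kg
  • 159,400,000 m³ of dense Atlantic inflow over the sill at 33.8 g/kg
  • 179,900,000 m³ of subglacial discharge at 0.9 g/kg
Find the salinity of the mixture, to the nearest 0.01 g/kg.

By conservation of dissolved salt,
salt = 233,300,000×16 + 41,930,000×26.4 + 159,400,000×33.8 + 179,900,000×0.9 = 3,732,800,000 + 1,106,952,000 + 5,387,720,000 + 161,910,000 = 10,389,382,000
volume = 233,300,000 + 41,930,000 + 159,400,000 + 179,900,000 = 614,530,000 m³
S = 10,389,382,000 / 614,530,000 = 16.9062 g/kg

16.91 g/kg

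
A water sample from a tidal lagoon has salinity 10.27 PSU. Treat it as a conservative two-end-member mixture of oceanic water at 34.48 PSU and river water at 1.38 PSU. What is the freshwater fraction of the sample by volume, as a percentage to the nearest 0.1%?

Let f be the freshwater fraction. Salt balance per unit volume:
f×1.38 + (1−f)×34.48 = 10.27
f = (34.48 − 10.27) / (34.48 − 1.38) = 24.21/33.1 = 0.7314

73.1%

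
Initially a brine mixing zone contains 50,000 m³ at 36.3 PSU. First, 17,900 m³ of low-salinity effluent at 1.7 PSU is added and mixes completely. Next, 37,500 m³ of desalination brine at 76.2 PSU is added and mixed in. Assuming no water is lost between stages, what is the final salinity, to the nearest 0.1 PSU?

44.6 PSU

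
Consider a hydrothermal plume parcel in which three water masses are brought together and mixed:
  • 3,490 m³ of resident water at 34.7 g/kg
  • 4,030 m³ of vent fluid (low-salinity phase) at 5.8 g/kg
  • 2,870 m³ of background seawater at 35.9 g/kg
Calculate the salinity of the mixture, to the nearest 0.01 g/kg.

23.82 g/kg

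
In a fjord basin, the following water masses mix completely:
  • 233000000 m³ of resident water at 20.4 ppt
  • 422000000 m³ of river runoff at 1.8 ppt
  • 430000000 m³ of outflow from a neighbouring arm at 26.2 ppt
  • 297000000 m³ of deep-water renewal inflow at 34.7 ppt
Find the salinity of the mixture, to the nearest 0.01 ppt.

19.60 ppt

Salt balance:
salt = 233,000,000×20.4 + 422,000,000×1.8 + 430,000,000×26.2 + 297,000,000×34.7 = 4,753,200,000 + 759,600,000 + 11,266,000,000 + 10,305,900,000 = 27,084,700,000
volume = 233,000,000 + 422,000,000 + 430,000,000 + 297,000,000 = 1,382,000,000 m³
S = 27,084,700,000 / 1,382,000,000 = 19.5982 ppt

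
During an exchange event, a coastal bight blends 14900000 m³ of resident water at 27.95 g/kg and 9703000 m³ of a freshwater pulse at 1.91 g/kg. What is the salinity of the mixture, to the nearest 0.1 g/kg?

17.7 g/kg

Mass of salt is conserved:
salt = 14,900,000×27.95 + 9,703,000×1.91 = 416,455,000 + 18,532,730 = 434,987,730
volume = 14,900,000 + 9,703,000 = 24,603,000 m³
S = 434,987,730 / 24,603,000 = 17.68 g/kg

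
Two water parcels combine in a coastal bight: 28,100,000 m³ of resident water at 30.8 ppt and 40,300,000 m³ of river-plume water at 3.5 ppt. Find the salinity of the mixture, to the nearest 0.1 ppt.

14.7 ppt

By conservation of dissolved salt,
salt = 28,100,000×30.8 + 40,300,000×3.5 = 865,480,000 + 141,050,000 = 1,006,530,000
volume = 28,100,000 + 40,300,000 = 68,400,000 m³
S = 1,006,530,000 / 68,400,000 = 14.715 ppt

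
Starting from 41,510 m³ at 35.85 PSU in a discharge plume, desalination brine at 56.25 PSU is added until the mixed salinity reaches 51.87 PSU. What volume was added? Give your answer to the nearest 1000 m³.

Salt balance: 41,510×35.85 + V×56.25 = (41,510+V)×51.87
1,488,133.5 + 56.25V = 2,153,123.7 + 51.87V
664,990.2 = 4.38V
V = 151,824.25 m³

152000 m³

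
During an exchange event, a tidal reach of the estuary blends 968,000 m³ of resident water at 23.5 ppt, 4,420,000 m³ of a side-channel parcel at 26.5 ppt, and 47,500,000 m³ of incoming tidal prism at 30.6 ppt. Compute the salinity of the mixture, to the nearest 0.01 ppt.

30.13 ppt

Mass of salt is conserved:
salt = 968,000×23.5 + 4,420,000×26.5 + 47,500,000×30.6 = 22,748,000 + 117,130,000 + 1,453,500,000 = 1,593,378,000
volume = 968,000 + 4,420,000 + 47,500,000 = 52,888,000 m³
S = 1,593,378,000 / 52,888,000 = 30.1274 ppt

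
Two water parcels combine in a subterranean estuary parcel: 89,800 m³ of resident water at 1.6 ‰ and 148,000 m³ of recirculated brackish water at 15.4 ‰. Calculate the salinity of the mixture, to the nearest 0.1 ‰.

10.2 ‰

Weighted by volume,
salt = 89,800×1.6 + 148,000×15.4 = 143,680 + 2,279,200 = 2,422,880
volume = 89,800 + 148,000 = 237,800 m³
S = 2,422,880 / 237,800 = 10.189 ‰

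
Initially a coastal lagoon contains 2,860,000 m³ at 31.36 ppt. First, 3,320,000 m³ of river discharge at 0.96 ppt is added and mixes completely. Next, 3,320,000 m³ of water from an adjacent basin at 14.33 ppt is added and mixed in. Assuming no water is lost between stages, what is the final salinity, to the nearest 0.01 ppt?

14.78 ppt

Weighted by volume,
Initial salt = 2,860,000×31.36 = 89,689,600
After stage 1: salt = 89,689,600 + 3,320,000×0.96 = 92,876,800; volume = 6,180,000 m³; S = 15.029 ppt
After stage 2: salt = 92,876,800 + 3,320,000×14.33 = 140,452,400; volume = 9,500,000 m³
S = 140,452,400 / 9,500,000 = 14.7845 ppt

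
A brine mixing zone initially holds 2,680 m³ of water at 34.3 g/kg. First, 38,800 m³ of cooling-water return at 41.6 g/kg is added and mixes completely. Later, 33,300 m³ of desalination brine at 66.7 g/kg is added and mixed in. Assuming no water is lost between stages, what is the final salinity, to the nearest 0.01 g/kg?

52.52 g/kg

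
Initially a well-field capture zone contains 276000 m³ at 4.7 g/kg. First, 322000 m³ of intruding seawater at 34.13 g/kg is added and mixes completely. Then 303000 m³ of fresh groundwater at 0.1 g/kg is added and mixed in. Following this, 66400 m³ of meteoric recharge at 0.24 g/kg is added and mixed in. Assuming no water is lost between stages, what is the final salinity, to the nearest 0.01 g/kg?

12.75 g/kg

Mass of salt is conserved:
Initial salt = 276,000×4.7 = 1,297,200
After stage 1: salt = 1,297,200 + 322,000×34.13 = 12,287,060; volume = 598,000 m³; S = 20.547 g/kg
After stage 2: salt = 12,287,060 + 303,000×0.1 = 12,317,360; volume = 901,000 m³; S = 13.671 g/kg
After stage 3: salt = 12,317,360 + 66,400×0.24 = 12,333,296; volume = 967,400 m³
S = 12,333,296 / 967,400 = 12.7489 g/kg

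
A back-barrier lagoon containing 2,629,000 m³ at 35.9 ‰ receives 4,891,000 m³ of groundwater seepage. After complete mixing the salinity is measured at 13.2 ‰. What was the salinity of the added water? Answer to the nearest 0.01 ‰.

1.00 ‰

Salt balance: 2,629,000×35.9 + 4,891,000×S = 7,520,000×13.2
94,381,100 + 4,891,000·S = 99,264,000
S = (99,264,000 − 94,381,100) / 4,891,000 = 0.9983 ‰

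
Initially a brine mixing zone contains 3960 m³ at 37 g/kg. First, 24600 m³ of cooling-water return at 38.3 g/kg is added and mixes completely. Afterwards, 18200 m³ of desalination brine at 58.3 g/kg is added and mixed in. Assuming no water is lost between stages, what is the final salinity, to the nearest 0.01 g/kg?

45.97 g/kg

Conserving salt mass:
Initial salt = 3,960×37 = 146,520
After stage 1: salt = 146,520 + 24,600×38.3 = 1,088,700; volume = 28,560 m³; S = 38.12 g/kg
After stage 2: salt = 1,088,700 + 18,200×58.3 = 2,149,760; volume = 46,760 m³
S = 2,149,760 / 46,760 = 45.9743 g/kg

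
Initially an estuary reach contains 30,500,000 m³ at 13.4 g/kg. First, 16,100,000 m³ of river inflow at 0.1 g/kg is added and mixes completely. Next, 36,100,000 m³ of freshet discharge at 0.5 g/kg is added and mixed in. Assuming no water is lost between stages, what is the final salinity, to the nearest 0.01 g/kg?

5.18 g/kg

Total salt / total volume:
Initial salt = 30,500,000×13.4 = 408,700,000
After stage 1: salt = 408,700,000 + 16,100,000×0.1 = 410,310,000; volume = 46,600,000 m³; S = 8.805 g/kg
After stage 2: salt = 410,310,000 + 36,100,000×0.5 = 428,360,000; volume = 82,700,000 m³
S = 428,360,000 / 82,700,000 = 5.1797 g/kg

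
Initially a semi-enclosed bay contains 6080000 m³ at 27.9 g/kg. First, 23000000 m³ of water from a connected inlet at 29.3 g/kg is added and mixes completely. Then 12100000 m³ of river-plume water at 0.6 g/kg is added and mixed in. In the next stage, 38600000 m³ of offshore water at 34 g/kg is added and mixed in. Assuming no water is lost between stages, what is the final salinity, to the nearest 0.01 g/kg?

Weighted by volume,
Initial salt = 6,080,000×27.9 = 169,632,000
After stage 1: salt = 169,632,000 + 23,000,000×29.3 = 843,532,000; volume = 29,080,000 m³; S = 29.007 g/kg
After stage 2: salt = 843,532,000 + 12,100,000×0.6 = 850,792,000; volume = 41,180,000 m³; S = 20.66 g/kg
After stage 3: salt = 850,792,000 + 38,600,000×34 = 2,163,192,000; volume = 79,780,000 m³
S = 2,163,192,000 / 79,780,000 = 27.1145 g/kg

27.11 g/kg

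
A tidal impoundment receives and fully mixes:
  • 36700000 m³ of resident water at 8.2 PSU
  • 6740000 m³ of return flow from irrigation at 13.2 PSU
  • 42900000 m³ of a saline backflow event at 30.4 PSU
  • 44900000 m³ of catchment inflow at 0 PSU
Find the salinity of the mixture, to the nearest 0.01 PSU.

12.91 PSU

Mass of salt is conserved:
salt = 36,700,000×8.2 + 6,740,000×13.2 + 42,900,000×30.4 + 44,900,000×0 = 300,940,000 + 88,968,000 + 1,304,160,000 + 0 = 1,694,068,000
volume = 36,700,000 + 6,740,000 + 42,900,000 + 44,900,000 = 131,240,000 m³
S = 1,694,068,000 / 131,240,000 = 12.9082 PSU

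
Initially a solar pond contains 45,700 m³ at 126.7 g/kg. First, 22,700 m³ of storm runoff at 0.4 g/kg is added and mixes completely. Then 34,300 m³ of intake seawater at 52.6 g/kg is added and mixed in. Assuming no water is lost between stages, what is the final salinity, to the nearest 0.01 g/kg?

74.04 g/kg

Total salt / total volume:
Initial salt = 45,700×126.7 = 5,790,190
After stage 1: salt = 5,790,190 + 22,700×0.4 = 5,799,270; volume = 68,400 m³; S = 84.785 g/kg
After stage 2: salt = 5,799,270 + 34,300×52.6 = 7,603,450; volume = 102,700 m³
S = 7,603,450 / 102,700 = 74.0355 g/kg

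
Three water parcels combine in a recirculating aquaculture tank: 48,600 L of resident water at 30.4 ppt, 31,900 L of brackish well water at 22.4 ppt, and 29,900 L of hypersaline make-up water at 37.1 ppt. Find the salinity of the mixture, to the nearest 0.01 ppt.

Salt balance:
salt = 48,600×30.4 + 31,900×22.4 + 29,900×37.1 = 1,477,440 + 714,560 + 1,109,290 = 3,301,290
volume = 48,600 + 31,900 + 29,900 = 110,400 L
S = 3,301,290 / 110,400 = 29.903 ppt

29.90 ppt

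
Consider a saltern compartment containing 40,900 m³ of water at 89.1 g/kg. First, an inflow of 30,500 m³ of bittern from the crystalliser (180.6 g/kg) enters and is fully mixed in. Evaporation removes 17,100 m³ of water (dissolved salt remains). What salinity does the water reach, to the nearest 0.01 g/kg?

168.55 g/kg

After mixing: salt = 40,900×89.1 + 30,500×180.6 = 9,152,490; volume = 71,400 m³
After evaporation: salt unchanged = 9,152,490; volume = 71,400 − 17,100 = 54,300 m³
S = 9,152,490 / 54,300 = 168.5541 g/kg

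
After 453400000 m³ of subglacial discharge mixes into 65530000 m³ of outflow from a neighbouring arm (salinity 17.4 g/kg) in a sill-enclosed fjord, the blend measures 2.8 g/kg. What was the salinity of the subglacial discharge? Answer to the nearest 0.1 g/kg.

Salt balance: 65,530,000×17.4 + 453,400,000×S = 518,930,000×2.8
1,140,222,000 + 453,400,000·S = 1,453,004,000
S = (1,453,004,000 − 1,140,222,000) / 453,400,000 = 0.6899 g/kg

0.7 g/kg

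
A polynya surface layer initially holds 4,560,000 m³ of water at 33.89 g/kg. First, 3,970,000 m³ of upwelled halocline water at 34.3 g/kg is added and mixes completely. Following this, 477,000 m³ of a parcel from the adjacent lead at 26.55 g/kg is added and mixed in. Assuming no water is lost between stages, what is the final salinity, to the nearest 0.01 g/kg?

Salt balance:
Initial salt = 4,560,000×33.89 = 154,538,400
After stage 1: salt = 154,538,400 + 3,970,000×34.3 = 290,709,400; volume = 8,530,000 m³; S = 34.081 g/kg
After stage 2: salt = 290,709,400 + 477,000×26.55 = 303,373,750; volume = 9,007,000 m³
S = 303,373,750 / 9,007,000 = 33.682 g/kg

33.68 g/kg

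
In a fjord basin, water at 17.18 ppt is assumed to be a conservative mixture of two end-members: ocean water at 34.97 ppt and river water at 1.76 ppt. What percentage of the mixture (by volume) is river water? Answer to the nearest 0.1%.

53.6%

Let f be the freshwater fraction. Salt balance per unit volume:
f×1.76 + (1−f)×34.97 = 17.18
f = (34.97 − 17.18) / (34.97 − 1.76) = 17.79/33.21 = 0.5357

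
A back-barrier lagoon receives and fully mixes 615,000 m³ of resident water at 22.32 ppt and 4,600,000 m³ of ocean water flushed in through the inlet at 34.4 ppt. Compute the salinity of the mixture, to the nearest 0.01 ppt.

Salt balance:
salt = 615,000×22.32 + 4,600,000×34.4 = 13,726,800 + 158,240,000 = 171,966,800
volume = 615,000 + 4,600,000 = 5,215,000 m³
S = 171,966,800 / 5,215,000 = 32.9754 ppt

32.98 ppt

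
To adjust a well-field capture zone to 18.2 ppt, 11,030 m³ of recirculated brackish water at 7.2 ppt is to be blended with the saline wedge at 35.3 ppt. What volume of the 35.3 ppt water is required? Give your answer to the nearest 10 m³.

Salt balance: 11,030×7.2 + V×35.3 = (11,030+V)×18.2
79,416 + 35.3V = 200,746 + 18.2V
121,330 = 17.1V
V = 7,095.32 m³

7100 m³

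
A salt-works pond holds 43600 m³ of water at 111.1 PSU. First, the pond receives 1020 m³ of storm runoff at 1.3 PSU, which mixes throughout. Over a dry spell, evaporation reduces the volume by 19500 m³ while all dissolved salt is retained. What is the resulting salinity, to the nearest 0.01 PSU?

After mixing: salt = 43,600×111.1 + 1,020×1.3 = 4,845,286; volume = 44,620 m³
After evaporation: salt unchanged = 4,845,286; volume = 44,620 − 19,500 = 25,120 m³
S = 4,845,286 / 25,120 = 192.8856 PSU

192.89 PSU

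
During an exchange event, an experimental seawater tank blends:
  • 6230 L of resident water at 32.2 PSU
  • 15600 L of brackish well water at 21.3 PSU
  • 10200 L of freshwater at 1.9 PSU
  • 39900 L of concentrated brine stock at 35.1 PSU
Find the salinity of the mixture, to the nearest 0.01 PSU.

By conservation of dissolved salt,
salt = 6,230×32.2 + 15,600×21.3 + 10,200×1.9 + 39,900×35.1 = 200,606 + 332,280 + 19,380 + 1,400,490 = 1,952,756
volume = 6,230 + 15,600 + 10,200 + 39,900 = 71,930 L
S = 1,952,756 / 71,930 = 27.148 PSU

27.15 PSU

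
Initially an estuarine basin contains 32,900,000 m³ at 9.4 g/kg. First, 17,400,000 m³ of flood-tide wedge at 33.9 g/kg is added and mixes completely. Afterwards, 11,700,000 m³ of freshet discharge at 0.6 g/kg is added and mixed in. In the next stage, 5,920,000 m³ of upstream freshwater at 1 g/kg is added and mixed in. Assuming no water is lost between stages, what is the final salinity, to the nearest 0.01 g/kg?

13.43 g/kg

Mass of salt is conserved:
Initial salt = 32,900,000×9.4 = 309,260,000
After stage 1: salt = 309,260,000 + 17,400,000×33.9 = 899,120,000; volume = 50,300,000 m³; S = 17.875 g/kg
After stage 2: salt = 899,120,000 + 11,700,000×0.6 = 906,140,000; volume = 62,000,000 m³; S = 14.615 g/kg
After stage 3: salt = 906,140,000 + 5,920,000×1 = 912,060,000; volume = 67,920,000 m³
S = 912,060,000 / 67,920,000 = 13.4284 g/kg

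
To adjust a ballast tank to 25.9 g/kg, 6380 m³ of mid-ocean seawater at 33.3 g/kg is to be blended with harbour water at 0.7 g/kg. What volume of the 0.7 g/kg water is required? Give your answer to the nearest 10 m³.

1870 m³

Salt balance: 6,380×33.3 + V×0.7 = (6,380+V)×25.9
212,454 + 0.7V = 165,242 + 25.9V
47,212 = 25.2V
V = 1,873.49 m³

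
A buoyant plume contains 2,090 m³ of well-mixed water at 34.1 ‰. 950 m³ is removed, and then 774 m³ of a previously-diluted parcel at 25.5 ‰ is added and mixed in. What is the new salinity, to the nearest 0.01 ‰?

30.62 ‰

Remaining after removal: 1,140 m³ at 34.1 ‰ (salt = 38,874)
After addition: salt = 38,874 + 774×25.5 = 58,611; volume = 1,914 m³
S = 58,611 / 1,914 = 30.6223 ‰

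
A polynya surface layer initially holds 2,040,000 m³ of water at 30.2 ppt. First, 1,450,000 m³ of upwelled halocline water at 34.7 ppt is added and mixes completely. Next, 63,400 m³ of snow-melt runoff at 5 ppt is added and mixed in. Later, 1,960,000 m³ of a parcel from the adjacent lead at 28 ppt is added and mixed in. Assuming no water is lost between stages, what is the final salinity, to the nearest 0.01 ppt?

30.31 ppt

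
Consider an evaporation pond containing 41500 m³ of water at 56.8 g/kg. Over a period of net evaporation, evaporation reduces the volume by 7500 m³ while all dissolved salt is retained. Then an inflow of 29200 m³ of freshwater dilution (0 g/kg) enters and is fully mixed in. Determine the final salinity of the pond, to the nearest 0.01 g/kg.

After evaporation: salt = 41,500×56.8 = 2,357,200; volume = 41,500 − 7,500 = 34,000 m³
After mixing: salt = 2,357,200 + 29,200×0 = 2,357,200; volume = 34,000 + 29,200 = 63,200 m³
S = 2,357,200 / 63,200 = 37.2975 g/kg

37.30 g/kg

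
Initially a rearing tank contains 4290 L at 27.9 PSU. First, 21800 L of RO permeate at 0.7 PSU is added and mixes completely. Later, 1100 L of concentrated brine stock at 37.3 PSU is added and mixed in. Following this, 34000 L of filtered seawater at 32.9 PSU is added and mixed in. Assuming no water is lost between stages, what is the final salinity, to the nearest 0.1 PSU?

21.2 PSU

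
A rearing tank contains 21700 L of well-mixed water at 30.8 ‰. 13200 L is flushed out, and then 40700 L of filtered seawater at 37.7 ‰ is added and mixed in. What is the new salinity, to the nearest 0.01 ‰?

Remaining after removal: 8,500 L at 30.8 ‰ (salt = 261,800)
After addition: salt = 261,800 + 40,700×37.7 = 1,796,190; volume = 49,200 L
S = 1,796,190 / 49,200 = 36.5079 ‰

36.51 ‰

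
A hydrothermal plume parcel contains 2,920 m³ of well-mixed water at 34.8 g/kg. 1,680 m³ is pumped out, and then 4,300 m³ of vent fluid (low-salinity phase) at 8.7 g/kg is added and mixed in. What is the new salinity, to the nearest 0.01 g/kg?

14.54 g/kg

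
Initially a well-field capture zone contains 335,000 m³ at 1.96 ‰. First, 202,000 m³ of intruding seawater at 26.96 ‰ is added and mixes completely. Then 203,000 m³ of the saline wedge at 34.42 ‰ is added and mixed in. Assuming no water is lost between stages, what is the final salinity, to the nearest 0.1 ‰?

17.7 ‰

Total salt / total volume:
Initial salt = 335,000×1.96 = 656,600
After stage 1: salt = 656,600 + 202,000×26.96 = 6,102,520; volume = 537,000 m³; S = 11.364 ‰
After stage 2: salt = 6,102,520 + 203,000×34.42 = 13,089,780; volume = 740,000 m³
S = 13,089,780 / 740,000 = 17.6889 ‰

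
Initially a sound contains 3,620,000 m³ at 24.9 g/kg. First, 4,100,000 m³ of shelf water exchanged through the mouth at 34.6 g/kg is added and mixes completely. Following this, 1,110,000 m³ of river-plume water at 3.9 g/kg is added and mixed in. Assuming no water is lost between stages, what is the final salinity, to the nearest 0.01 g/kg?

26.76 g/kg

Conserving salt mass:
Initial salt = 3,620,000×24.9 = 90,138,000
After stage 1: salt = 90,138,000 + 4,100,000×34.6 = 231,998,000; volume = 7,720,000 m³; S = 30.052 g/kg
After stage 2: salt = 231,998,000 + 1,110,000×3.9 = 236,327,000; volume = 8,830,000 m³
S = 236,327,000 / 8,830,000 = 26.7641 g/kg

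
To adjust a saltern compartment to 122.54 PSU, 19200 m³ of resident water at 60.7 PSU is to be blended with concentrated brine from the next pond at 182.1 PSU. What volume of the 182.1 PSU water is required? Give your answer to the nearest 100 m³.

19900 m³

Salt balance: 19,200×60.7 + V×182.1 = (19,200+V)×122.54
1,165,440 + 182.1V = 2,352,768 + 122.54V
1,187,328 = 59.56V
V = 19,934.99 m³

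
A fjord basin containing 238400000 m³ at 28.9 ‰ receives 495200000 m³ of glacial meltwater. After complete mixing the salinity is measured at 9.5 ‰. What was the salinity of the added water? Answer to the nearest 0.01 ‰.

0.16 ‰

Salt balance: 238,400,000×28.9 + 495,200,000×S = 733,600,000×9.5
6,889,760,000 + 495,200,000·S = 6,969,200,000
S = (6,969,200,000 − 6,889,760,000) / 495,200,000 = 0.1604 ‰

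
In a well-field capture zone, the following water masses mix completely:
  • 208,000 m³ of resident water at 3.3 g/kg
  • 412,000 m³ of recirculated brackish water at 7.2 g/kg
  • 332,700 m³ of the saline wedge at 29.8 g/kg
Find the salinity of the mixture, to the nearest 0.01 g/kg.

Mass of salt is conserved:
salt = 208,000×3.3 + 412,000×7.2 + 332,700×29.8 = 686,400 + 2,966,400 + 9,914,460 = 13,567,260
volume = 208,000 + 412,000 + 332,700 = 952,700 m³
S = 13,567,260 / 952,700 = 14.2409 g/kg

14.24 g/kg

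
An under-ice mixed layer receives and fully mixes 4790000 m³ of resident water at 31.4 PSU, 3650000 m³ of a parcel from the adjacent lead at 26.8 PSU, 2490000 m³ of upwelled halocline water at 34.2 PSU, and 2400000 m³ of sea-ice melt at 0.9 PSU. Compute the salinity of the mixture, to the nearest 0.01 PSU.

25.17 PSU

Conserving salt mass:
salt = 4,790,000×31.4 + 3,650,000×26.8 + 2,490,000×34.2 + 2,400,000×0.9 = 150,406,000 + 97,820,000 + 85,158,000 + 2,160,000 = 335,544,000
volume = 4,790,000 + 3,650,000 + 2,490,000 + 2,400,000 = 13,330,000 m³
S = 335,544,000 / 13,330,000 = 25.1721 PSU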